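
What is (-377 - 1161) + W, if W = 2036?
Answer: 498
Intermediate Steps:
(-377 - 1161) + W = (-377 - 1161) + 2036 = -1538 + 2036 = 498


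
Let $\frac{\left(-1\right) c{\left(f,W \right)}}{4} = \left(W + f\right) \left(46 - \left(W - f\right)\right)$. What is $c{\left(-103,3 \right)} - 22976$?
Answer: $-46976$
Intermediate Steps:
$c{\left(f,W \right)} = - 4 \left(W + f\right) \left(46 + f - W\right)$ ($c{\left(f,W \right)} = - 4 \left(W + f\right) \left(46 - \left(W - f\right)\right) = - 4 \left(W + f\right) \left(46 + f - W\right)$)
$c{\left(-103,3 \right)} - 22976 = \left(\left(-184\right) 3 - -18952 - 4 \left(-103\right)^{2} + 4 \cdot 3^{2}\right) - 22976 = \left(-552 + 18952 - 42436 + 4 \cdot 9\right) - 22976 = \left(-552 + 18952 - 42436 + 36\right) - 22976 = -24000 - 22976 = -46976$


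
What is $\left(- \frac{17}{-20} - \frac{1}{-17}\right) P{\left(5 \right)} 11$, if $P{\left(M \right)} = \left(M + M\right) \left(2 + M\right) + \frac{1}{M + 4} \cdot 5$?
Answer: $\frac{143891}{204} \approx 705.35$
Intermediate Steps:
$P{\left(M \right)} = \frac{5}{4 + M} + 2 M \left(2 + M\right)$ ($P{\left(M \right)} = 2 M \left(2 + M\right) + \frac{1}{4 + M} 5 = 2 M \left(2 + M\right) + \frac{5}{4 + M} = \frac{5}{4 + M} + 2 M \left(2 + M\right)$)
$\left(- \frac{17}{-20} - \frac{1}{-17}\right) P{\left(5 \right)} 11 = \left(- \frac{17}{-20} - \frac{1}{-17}\right) \frac{5 + 2 \cdot 5^{3} + 12 \cdot 5^{2} + 16 \cdot 5}{4 + 5} \cdot 11 = \left(\left(-17\right) \left(- \frac{1}{20}\right) - - \frac{1}{17}\right) \frac{5 + 2 \cdot 125 + 12 \cdot 25 + 80}{9} \cdot 11 = \left(\frac{17}{20} + \frac{1}{17}\right) \frac{5 + 250 + 300 + 80}{9} \cdot 11 = \frac{309 \cdot \frac{1}{9} \cdot 635}{340} \cdot 11 = \frac{309}{340} \cdot \frac{635}{9} \cdot 11 = \frac{13081}{204} \cdot 11 = \frac{143891}{204}$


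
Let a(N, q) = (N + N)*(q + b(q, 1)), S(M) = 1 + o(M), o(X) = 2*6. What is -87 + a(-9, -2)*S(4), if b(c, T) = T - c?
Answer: -321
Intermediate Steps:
o(X) = 12
S(M) = 13 (S(M) = 1 + 12 = 13)
a(N, q) = 2*N (a(N, q) = (N + N)*(q + (1 - q)) = (2*N)*1 = 2*N)
-87 + a(-9, -2)*S(4) = -87 + (2*(-9))*13 = -87 - 18*13 = -87 - 234 = -321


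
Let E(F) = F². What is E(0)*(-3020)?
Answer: 0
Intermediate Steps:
E(0)*(-3020) = 0²*(-3020) = 0*(-3020) = 0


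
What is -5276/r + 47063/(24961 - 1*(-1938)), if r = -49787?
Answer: 2485044705/1339220513 ≈ 1.8556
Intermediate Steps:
-5276/r + 47063/(24961 - 1*(-1938)) = -5276/(-49787) + 47063/(24961 - 1*(-1938)) = -5276*(-1/49787) + 47063/(24961 + 1938) = 5276/49787 + 47063/26899 = 2485044705/1339220513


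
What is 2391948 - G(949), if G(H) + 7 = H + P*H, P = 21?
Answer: 2371077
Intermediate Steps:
G(H) = -7 + 22*H (G(H) = -7 + (H + 21*H) = -7 + 22*H)
2391948 - G(949) = 2391948 - (-7 + 22*949) = 2391948 - (-7 + 20878) = 2391948 - 1*20871 = 2391948 - 20871 = 2371077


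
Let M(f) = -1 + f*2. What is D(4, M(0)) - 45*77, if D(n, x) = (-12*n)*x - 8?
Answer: -3425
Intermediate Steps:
M(f) = -1 + 2*f
D(n, x) = -8 - 12*n*x (D(n, x) = -12*n*x - 8 = -8 - 12*n*x)
D(4, M(0)) - 45*77 = (-8 - 12*4*(-1 + 2*0)) - 45*77 = (-8 - 12*4*(-1 + 0)) - 3465 = (-8 - 12*4*(-1)) - 3465 = (-8 + 48) - 3465 = 40 - 3465 = -3425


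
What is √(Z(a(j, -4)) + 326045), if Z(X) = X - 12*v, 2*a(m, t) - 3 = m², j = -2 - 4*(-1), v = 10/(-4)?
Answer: √1304314/2 ≈ 571.03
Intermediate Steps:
v = -5/2 (v = 10*(-¼) = -5/2 ≈ -2.5000)
j = 2 (j = -2 + 4 = 2)
a(m, t) = 3/2 + m²/2
Z(X) = 30 + X (Z(X) = X - 12*(-5/2) = X + 30 = 30 + X)
√(Z(a(j, -4)) + 326045) = √((30 + (3/2 + (½)*2²)) + 326045) = √((30 + (3/2 + (½)*4)) + 326045) = √((30 + (3/2 + 2)) + 326045) = √((30 + 7/2) + 326045) = √(67/2 + 326045) = √(652157/2) = √1304314/2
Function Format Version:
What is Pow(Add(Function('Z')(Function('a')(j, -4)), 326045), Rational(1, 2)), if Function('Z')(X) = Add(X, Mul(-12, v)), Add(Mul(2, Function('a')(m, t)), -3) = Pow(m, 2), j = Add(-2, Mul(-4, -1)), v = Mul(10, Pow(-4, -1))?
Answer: Mul(Rational(1, 2), Pow(1304314, Rational(1, 2))) ≈ 571.03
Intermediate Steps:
v = Rational(-5, 2) (v = Mul(10, Rational(-1, 4)) = Rational(-5, 2) ≈ -2.5000)
j = 2 (j = Add(-2, 4) = 2)
Function('a')(m, t) = Add(Rational(3, 2), Mul(Rational(1, 2), Pow(m, 2)))
Function('Z')(X) = Add(30, X) (Function('Z')(X) = Add(X, Mul(-12, Rational(-5, 2))) = Add(X, 30) = Add(30, X))
Pow(Add(Function('Z')(Function('a')(j, -4)), 326045), Rational(1, 2)) = Pow(Add(Add(30, Add(Rational(3, 2), Mul(Rational(1, 2), Pow(2, 2)))), 326045), Rational(1, 2)) = Pow(Add(Add(30, Add(Rational(3, 2), Mul(Rational(1, 2), 4))), 326045), Rational(1, 2)) = Pow(Add(Add(30, Add(Rational(3, 2), 2)), 326045), Rational(1, 2)) = Pow(Add(Add(30, Rational(7, 2)), 326045), Rational(1, 2)) = Pow(Add(Rational(67, 2), 326045), Rational(1, 2)) = Pow(Rational(652157, 2), Rational(1, 2)) = Mul(Rational(1, 2), Pow(1304314, Rational(1, 2)))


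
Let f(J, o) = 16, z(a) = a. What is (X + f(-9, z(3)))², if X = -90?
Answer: 5476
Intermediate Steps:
(X + f(-9, z(3)))² = (-90 + 16)² = (-74)² = 5476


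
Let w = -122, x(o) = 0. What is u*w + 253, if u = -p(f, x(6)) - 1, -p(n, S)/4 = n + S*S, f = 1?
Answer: -113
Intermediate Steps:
p(n, S) = -4*n - 4*S**2 (p(n, S) = -4*(n + S*S) = -4*(n + S**2) = -4*n - 4*S**2)
u = 3 (u = -(-4*1 - 4*0**2) - 1 = -(-4 - 4*0) - 1 = -(-4 + 0) - 1 = -1*(-4) - 1 = 4 - 1 = 3)
u*w + 253 = 3*(-122) + 253 = -366 + 253 = -113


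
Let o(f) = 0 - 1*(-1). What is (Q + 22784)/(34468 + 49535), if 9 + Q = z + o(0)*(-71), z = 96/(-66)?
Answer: 249728/924033 ≈ 0.27026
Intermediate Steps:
z = -16/11 (z = 96*(-1/66) = -16/11 ≈ -1.4545)
o(f) = 1 (o(f) = 0 + 1 = 1)
Q = -896/11 (Q = -9 + (-16/11 + 1*(-71)) = -9 + (-16/11 - 71) = -9 - 797/11 = -896/11 ≈ -81.455)
(Q + 22784)/(34468 + 49535) = (-896/11 + 22784)/(34468 + 49535) = (249728/11)/84003 = (249728/11)*(1/84003) = 249728/924033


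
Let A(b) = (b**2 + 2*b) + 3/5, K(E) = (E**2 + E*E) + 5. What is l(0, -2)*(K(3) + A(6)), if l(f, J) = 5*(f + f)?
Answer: 0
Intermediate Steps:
K(E) = 5 + 2*E**2 (K(E) = (E**2 + E**2) + 5 = 2*E**2 + 5 = 5 + 2*E**2)
l(f, J) = 10*f (l(f, J) = 5*(2*f) = 10*f)
A(b) = 3/5 + b**2 + 2*b (A(b) = (b**2 + 2*b) + 3*(1/5) = (b**2 + 2*b) + 3/5 = 3/5 + b**2 + 2*b)
l(0, -2)*(K(3) + A(6)) = (10*0)*((5 + 2*3**2) + (3/5 + 6**2 + 2*6)) = 0*((5 + 2*9) + (3/5 + 36 + 12)) = 0*((5 + 18) + 243/5) = 0*(23 + 243/5) = 0*(358/5) = 0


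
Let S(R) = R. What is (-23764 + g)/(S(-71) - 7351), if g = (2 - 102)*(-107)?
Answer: 6532/3711 ≈ 1.7602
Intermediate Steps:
g = 10700 (g = -100*(-107) = 10700)
(-23764 + g)/(S(-71) - 7351) = (-23764 + 10700)/(-71 - 7351) = -13064/(-7422) = -13064*(-1/7422) = 6532/3711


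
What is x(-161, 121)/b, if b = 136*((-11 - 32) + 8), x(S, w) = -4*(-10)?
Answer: -1/119 ≈ -0.0084034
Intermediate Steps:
x(S, w) = 40
b = -4760 (b = 136*(-43 + 8) = 136*(-35) = -4760)
x(-161, 121)/b = 40/(-4760) = 40*(-1/4760) = -1/119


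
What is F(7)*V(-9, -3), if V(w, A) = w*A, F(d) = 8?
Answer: 216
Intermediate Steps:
V(w, A) = A*w
F(7)*V(-9, -3) = 8*(-3*(-9)) = 8*27 = 216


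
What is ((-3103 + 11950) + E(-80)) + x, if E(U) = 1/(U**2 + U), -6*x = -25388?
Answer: 247965203/18960 ≈ 13078.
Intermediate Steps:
x = 12694/3 (x = -1/6*(-25388) = 12694/3 ≈ 4231.3)
E(U) = 1/(U + U**2)
((-3103 + 11950) + E(-80)) + x = ((-3103 + 11950) + 1/((-80)*(1 - 80))) + 12694/3 = (8847 - 1/80/(-79)) + 12694/3 = (8847 - 1/80*(-1/79)) + 12694/3 = (8847 + 1/6320) + 12694/3 = 55913041/6320 + 12694/3 = 247965203/18960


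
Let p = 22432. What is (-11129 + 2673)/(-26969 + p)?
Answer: 8456/4537 ≈ 1.8638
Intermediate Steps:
(-11129 + 2673)/(-26969 + p) = (-11129 + 2673)/(-26969 + 22432) = -8456/(-4537) = -8456*(-1/4537) = 8456/4537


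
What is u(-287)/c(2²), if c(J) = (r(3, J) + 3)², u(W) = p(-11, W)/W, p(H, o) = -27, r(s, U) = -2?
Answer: 27/287 ≈ 0.094077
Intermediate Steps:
u(W) = -27/W
c(J) = 1 (c(J) = (-2 + 3)² = 1² = 1)
u(-287)/c(2²) = -27/(-287)/1 = -27*(-1/287)*1 = (27/287)*1 = 27/287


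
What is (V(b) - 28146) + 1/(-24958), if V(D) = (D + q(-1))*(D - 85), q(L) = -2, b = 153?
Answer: -446199125/24958 ≈ -17878.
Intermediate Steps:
V(D) = (-85 + D)*(-2 + D) (V(D) = (D - 2)*(D - 85) = (-2 + D)*(-85 + D) = (-85 + D)*(-2 + D))
(V(b) - 28146) + 1/(-24958) = ((170 + 153² - 87*153) - 28146) + 1/(-24958) = ((170 + 23409 - 13311) - 28146) - 1/24958 = (10268 - 28146) - 1/24958 = -17878 - 1/24958 = -446199125/24958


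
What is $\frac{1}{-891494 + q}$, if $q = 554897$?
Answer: $- \frac{1}{336597} \approx -2.9709 \cdot 10^{-6}$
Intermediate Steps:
$\frac{1}{-891494 + q} = \frac{1}{-891494 + 554897} = \frac{1}{-336597} = - \frac{1}{336597}$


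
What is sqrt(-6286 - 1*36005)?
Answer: 3*I*sqrt(4699) ≈ 205.65*I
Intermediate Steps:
sqrt(-6286 - 1*36005) = sqrt(-6286 - 36005) = sqrt(-42291) = 3*I*sqrt(4699)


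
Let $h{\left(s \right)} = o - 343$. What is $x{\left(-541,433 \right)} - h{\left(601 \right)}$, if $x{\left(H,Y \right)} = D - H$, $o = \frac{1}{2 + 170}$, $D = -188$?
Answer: $\frac{119711}{172} \approx 695.99$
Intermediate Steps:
$o = \frac{1}{172} \approx 0.005814$
$x{\left(H,Y \right)} = -188 - H$
$h{\left(s \right)} = - \frac{58995}{172}$ ($h{\left(s \right)} = \frac{1}{172} - 343 = - \frac{58995}{172}$)
$x{\left(-541,433 \right)} - h{\left(601 \right)} = \left(-188 - -541\right) - - \frac{58995}{172} = \left(-188 + 541\right) + \frac{58995}{172} = 353 + \frac{58995}{172} = \frac{119711}{172}$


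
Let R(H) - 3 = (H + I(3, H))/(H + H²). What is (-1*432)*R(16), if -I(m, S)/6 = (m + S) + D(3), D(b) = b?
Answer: -18900/17 ≈ -1111.8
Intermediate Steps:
I(m, S) = -18 - 6*S - 6*m (I(m, S) = -6*((m + S) + 3) = -6*((S + m) + 3) = -6*(3 + S + m) = -18 - 6*S - 6*m)
R(H) = 3 + (-36 - 5*H)/(H + H²) (R(H) = 3 + (H + (-18 - 6*H - 6*3))/(H + H²) = 3 + (H + (-18 - 6*H - 18))/(H + H²) = 3 + (H + (-36 - 6*H))/(H + H²) = 3 + (-36 - 5*H)/(H + H²))
(-1*432)*R(16) = (-1*432)*((-36 - 2*16 + 3*16²)/(16*(1 + 16))) = -27*(-36 - 32 + 3*256)/17 = -27*(-36 - 32 + 768)/17 = -27*700/17 = -432*175/68 = -18900/17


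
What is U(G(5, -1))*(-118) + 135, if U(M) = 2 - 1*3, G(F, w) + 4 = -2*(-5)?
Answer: 253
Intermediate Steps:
G(F, w) = 6 (G(F, w) = -4 - 2*(-5) = -4 + 10 = 6)
U(M) = -1 (U(M) = 2 - 3 = -1)
U(G(5, -1))*(-118) + 135 = -1*(-118) + 135 = 118 + 135 = 253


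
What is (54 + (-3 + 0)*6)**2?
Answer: 1296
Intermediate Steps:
(54 + (-3 + 0)*6)**2 = (54 - 3*6)**2 = (54 - 18)**2 = 36**2 = 1296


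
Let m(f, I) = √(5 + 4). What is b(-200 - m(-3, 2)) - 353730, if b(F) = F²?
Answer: -312521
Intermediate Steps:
m(f, I) = 3 (m(f, I) = √9 = 3)
b(-200 - m(-3, 2)) - 353730 = (-200 - 1*3)² - 353730 = (-200 - 3)² - 353730 = (-203)² - 353730 = 41209 - 353730 = -312521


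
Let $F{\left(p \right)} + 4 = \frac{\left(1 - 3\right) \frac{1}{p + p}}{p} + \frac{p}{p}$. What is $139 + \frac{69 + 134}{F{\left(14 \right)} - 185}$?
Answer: $\frac{5082223}{36849} \approx 137.92$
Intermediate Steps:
$F{\left(p \right)} = -3 - \frac{1}{p^{2}}$ ($F{\left(p \right)} = -4 + \left(\frac{\left(1 - 3\right) \frac{1}{p + p}}{p} + \frac{p}{p}\right) = -4 + \left(\frac{\left(-2\right) \frac{1}{2 p}}{p} + 1\right) = -4 + \left(\frac{\left(-1\right) \frac{1}{p}}{p} + 1\right) = -4 + \left(- \frac{1}{p^{2}} + 1\right) = -4 + \left(1 - \frac{1}{p^{2}}\right) = -3 - \frac{1}{p^{2}}$)
$139 + \frac{69 + 134}{F{\left(14 \right)} - 185} = 139 + \frac{69 + 134}{\left(-3 - \frac{1}{196}\right) - 185} = 139 + \frac{203}{\left(-3 - \frac{1}{196}\right) - 185} = 139 + \frac{203}{- \frac{589}{196} - 185} = 139 + \frac{203}{- \frac{36849}{196}} = 139 + 203 \left(- \frac{196}{36849}\right) = 139 - \frac{39788}{36849} = \frac{5082223}{36849}$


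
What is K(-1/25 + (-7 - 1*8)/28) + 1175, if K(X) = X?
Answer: 822097/700 ≈ 1174.4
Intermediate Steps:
K(-1/25 + (-7 - 1*8)/28) + 1175 = (-1/25 + (-7 - 1*8)/28) + 1175 = (-1*1/25 + (-7 - 8)*(1/28)) + 1175 = (-1/25 - 15*1/28) + 1175 = (-1/25 - 15/28) + 1175 = -403/700 + 1175 = 822097/700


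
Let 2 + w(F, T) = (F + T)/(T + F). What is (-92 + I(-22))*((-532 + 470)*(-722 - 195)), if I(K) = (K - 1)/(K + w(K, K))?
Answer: -5173714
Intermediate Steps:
w(F, T) = -1 (w(F, T) = -2 + (F + T)/(T + F) = -2 + (F + T)/(F + T) = -2 + 1 = -1)
I(K) = 1 (I(K) = (K - 1)/(K - 1) = (-1 + K)/(-1 + K) = 1)
(-92 + I(-22))*((-532 + 470)*(-722 - 195)) = (-92 + 1)*((-532 + 470)*(-722 - 195)) = -(-5642)*(-917) = -91*56854 = -5173714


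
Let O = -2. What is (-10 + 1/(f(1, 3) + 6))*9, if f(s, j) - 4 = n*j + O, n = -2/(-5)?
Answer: -4095/46 ≈ -89.022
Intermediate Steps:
n = ⅖ (n = -2*(-⅕) = ⅖ ≈ 0.40000)
f(s, j) = 2 + 2*j/5 (f(s, j) = 4 + (2*j/5 - 2) = 4 + (-2 + 2*j/5) = 2 + 2*j/5)
(-10 + 1/(f(1, 3) + 6))*9 = (-10 + 1/((2 + (⅖)*3) + 6))*9 = (-10 + 1/((2 + 6/5) + 6))*9 = (-10 + 1/(16/5 + 6))*9 = (-10 + 1/(46/5))*9 = (-10 + 5/46)*9 = -455/46*9 = -4095/46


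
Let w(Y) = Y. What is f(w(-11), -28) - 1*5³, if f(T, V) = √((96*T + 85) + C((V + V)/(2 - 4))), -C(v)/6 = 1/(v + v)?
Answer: -125 + I*√190337/14 ≈ -125.0 + 31.163*I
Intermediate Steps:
C(v) = -3/v (C(v) = -6/(v + v) = -6*1/(2*v) = -3/v)
f(T, V) = √(85 + 3/V + 96*T) (f(T, V) = √((96*T + 85) - 3*(2 - 4)/(V + V)) = √((85 + 96*T) - 3*(-1/V)) = √((85 + 96*T) - (-3)/V) = √((85 + 96*T) + 3/V) = √(85 + 3/V + 96*T))
f(w(-11), -28) - 1*5³ = √(85 + 3/(-28) + 96*(-11)) - 1*5³ = √(85 + 3*(-1/28) - 1056) - 1*125 = √(85 - 3/28 - 1056) - 125 = √(-27191/28) - 125 = I*√190337/14 - 125 = -125 + I*√190337/14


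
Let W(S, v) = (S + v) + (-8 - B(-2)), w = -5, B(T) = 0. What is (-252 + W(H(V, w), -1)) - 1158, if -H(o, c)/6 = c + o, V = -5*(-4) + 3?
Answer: -1527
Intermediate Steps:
V = 23 (V = 20 + 3 = 23)
H(o, c) = -6*c - 6*o (H(o, c) = -6*(c + o) = -6*c - 6*o)
W(S, v) = -8 + S + v (W(S, v) = (S + v) + (-8 - 1*0) = (S + v) + (-8 + 0) = (S + v) - 8 = -8 + S + v)
(-252 + W(H(V, w), -1)) - 1158 = (-252 + (-8 + (-6*(-5) - 6*23) - 1)) - 1158 = (-252 + (-8 + (30 - 138) - 1)) - 1158 = (-252 + (-8 - 108 - 1)) - 1158 = (-252 - 117) - 1158 = -369 - 1158 = -1527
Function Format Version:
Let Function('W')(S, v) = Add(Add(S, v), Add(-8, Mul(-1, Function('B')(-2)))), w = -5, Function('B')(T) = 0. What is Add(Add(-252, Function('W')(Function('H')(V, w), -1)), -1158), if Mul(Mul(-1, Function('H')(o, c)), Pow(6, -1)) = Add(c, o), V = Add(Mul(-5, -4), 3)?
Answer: -1527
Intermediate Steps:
V = 23 (V = Add(20, 3) = 23)
Function('H')(o, c) = Add(Mul(-6, c), Mul(-6, o)) (Function('H')(o, c) = Mul(-6, Add(c, o)) = Add(Mul(-6, c), Mul(-6, o)))
Function('W')(S, v) = Add(-8, S, v) (Function('W')(S, v) = Add(Add(S, v), Add(-8, Mul(-1, 0))) = Add(Add(S, v), Add(-8, 0)) = Add(Add(S, v), -8) = Add(-8, S, v))
Add(Add(-252, Function('W')(Function('H')(V, w), -1)), -1158) = Add(Add(-252, Add(-8, Add(Mul(-6, -5), Mul(-6, 23)), -1)), -1158) = Add(Add(-252, Add(-8, Add(30, -138), -1)), -1158) = Add(Add(-252, Add(-8, -108, -1)), -1158) = Add(Add(-252, -117), -1158) = Add(-369, -1158) = -1527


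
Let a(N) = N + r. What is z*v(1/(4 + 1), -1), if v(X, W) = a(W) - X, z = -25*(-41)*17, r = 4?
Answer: 48790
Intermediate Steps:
z = 17425 (z = 1025*17 = 17425)
a(N) = 4 + N (a(N) = N + 4 = 4 + N)
v(X, W) = 4 + W - X (v(X, W) = (4 + W) - X = 4 + W - X)
z*v(1/(4 + 1), -1) = 17425*(4 - 1 - 1/(4 + 1)) = 17425*(4 - 1 - 1/5) = 17425*(14/5) = 48790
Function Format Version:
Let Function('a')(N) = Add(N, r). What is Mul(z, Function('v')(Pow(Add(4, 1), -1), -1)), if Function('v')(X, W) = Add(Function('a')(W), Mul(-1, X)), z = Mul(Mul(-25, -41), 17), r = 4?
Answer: 48790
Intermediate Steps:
z = 17425 (z = Mul(1025, 17) = 17425)
Function('a')(N) = Add(4, N) (Function('a')(N) = Add(N, 4) = Add(4, N))
Function('v')(X, W) = Add(4, W, Mul(-1, X)) (Function('v')(X, W) = Add(Add(4, W), Mul(-1, X)) = Add(4, W, Mul(-1, X)))
Mul(z, Function('v')(Pow(Add(4, 1), -1), -1)) = Mul(17425, Add(4, -1, Mul(-1, Pow(Add(4, 1), -1)))) = Mul(17425, Add(4, -1, Mul(-1, Pow(5, -1)))) = Mul(17425, Add(4, -1, Mul(-1, Rational(1, 5)))) = Mul(17425, Add(4, -1, Rational(-1, 5))) = Mul(17425, Rational(14, 5)) = 48790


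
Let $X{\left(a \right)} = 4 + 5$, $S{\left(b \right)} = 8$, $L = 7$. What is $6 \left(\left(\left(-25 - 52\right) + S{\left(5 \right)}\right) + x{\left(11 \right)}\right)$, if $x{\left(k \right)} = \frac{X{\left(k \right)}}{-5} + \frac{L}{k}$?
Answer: $- \frac{23154}{55} \approx -420.98$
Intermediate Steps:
$X{\left(a \right)} = 9$
$x{\left(k \right)} = - \frac{9}{5} + \frac{7}{k}$ ($x{\left(k \right)} = \frac{9}{-5} + \frac{7}{k} = 9 \left(- \frac{1}{5}\right) + \frac{7}{k} = - \frac{9}{5} + \frac{7}{k}$)
$6 \left(\left(\left(-25 - 52\right) + S{\left(5 \right)}\right) + x{\left(11 \right)}\right) = 6 \left(\left(\left(-25 - 52\right) + 8\right) - \left(\frac{9}{5} - \frac{7}{11}\right)\right) = 6 \left(\left(-77 + 8\right) + \left(- \frac{9}{5} + 7 \cdot \frac{1}{11}\right)\right) = 6 \left(-69 + \left(- \frac{9}{5} + \frac{7}{11}\right)\right) = 6 \left(-69 - \frac{64}{55}\right) = 6 \left(- \frac{3859}{55}\right) = - \frac{23154}{55}$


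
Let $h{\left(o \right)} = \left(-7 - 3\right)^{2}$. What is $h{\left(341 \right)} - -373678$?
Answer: $373778$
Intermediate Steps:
$h{\left(o \right)} = 100$ ($h{\left(o \right)} = \left(-10\right)^{2} = 100$)
$h{\left(341 \right)} - -373678 = 100 - -373678 = 100 + 373678 = 373778$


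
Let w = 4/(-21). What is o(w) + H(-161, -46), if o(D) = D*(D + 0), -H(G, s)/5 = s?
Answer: 101446/441 ≈ 230.04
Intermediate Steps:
w = -4/21 (w = 4*(-1/21) = -4/21 ≈ -0.19048)
H(G, s) = -5*s
o(D) = D² (o(D) = D*D = D²)
o(w) + H(-161, -46) = (-4/21)² - 5*(-46) = 16/441 + 230 = 101446/441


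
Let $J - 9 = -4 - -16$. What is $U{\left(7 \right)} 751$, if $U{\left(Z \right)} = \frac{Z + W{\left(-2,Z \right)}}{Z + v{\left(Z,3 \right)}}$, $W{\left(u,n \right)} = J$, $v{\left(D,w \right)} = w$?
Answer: $\frac{10514}{5} \approx 2102.8$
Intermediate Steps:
$J = 21$ ($J = 9 - -12 = 9 + \left(-4 + 16\right) = 9 + 12 = 21$)
$W{\left(u,n \right)} = 21$
$U{\left(Z \right)} = \frac{21 + Z}{3 + Z}$ ($U{\left(Z \right)} = \frac{Z + 21}{Z + 3} = \frac{21 + Z}{3 + Z}$)
$U{\left(7 \right)} 751 = \frac{21 + 7}{3 + 7} \cdot 751 = \frac{1}{10} \cdot 28 \cdot 751 = \frac{14}{5} \cdot 751 = \frac{10514}{5}$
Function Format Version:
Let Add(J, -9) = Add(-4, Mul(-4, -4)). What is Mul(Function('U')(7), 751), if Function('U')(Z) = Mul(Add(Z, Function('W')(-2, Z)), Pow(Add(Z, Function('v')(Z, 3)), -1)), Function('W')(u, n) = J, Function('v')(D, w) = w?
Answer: Rational(10514, 5) ≈ 2102.8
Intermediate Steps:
J = 21 (J = Add(9, Add(-4, Mul(-4, -4))) = Add(9, Add(-4, 16)) = Add(9, 12) = 21)
Function('W')(u, n) = 21
Function('U')(Z) = Mul(Pow(Add(3, Z), -1), Add(21, Z)) (Function('U')(Z) = Mul(Add(Z, 21), Pow(Add(Z, 3), -1)) = Mul(Add(21, Z), Pow(Add(3, Z), -1)) = Mul(Pow(Add(3, Z), -1), Add(21, Z)))
Mul(Function('U')(7), 751) = Mul(Mul(Pow(Add(3, 7), -1), Add(21, 7)), 751) = Mul(Mul(Pow(10, -1), 28), 751) = Mul(Mul(Rational(1, 10), 28), 751) = Mul(Rational(14, 5), 751) = Rational(10514, 5)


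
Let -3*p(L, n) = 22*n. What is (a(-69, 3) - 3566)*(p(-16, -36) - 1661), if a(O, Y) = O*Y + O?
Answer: 5367274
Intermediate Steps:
p(L, n) = -22*n/3
a(O, Y) = O + O*Y
(a(-69, 3) - 3566)*(p(-16, -36) - 1661) = (-69*(1 + 3) - 3566)*(-22/3*(-36) - 1661) = (-69*4 - 3566)*(264 - 1661) = (-276 - 3566)*(-1397) = -3842*(-1397) = 5367274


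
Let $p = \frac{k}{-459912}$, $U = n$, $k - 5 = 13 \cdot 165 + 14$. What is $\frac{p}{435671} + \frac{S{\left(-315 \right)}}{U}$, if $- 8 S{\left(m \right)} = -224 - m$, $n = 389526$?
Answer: $- \frac{253339481677}{8672161071016528} \approx -2.9213 \cdot 10^{-5}$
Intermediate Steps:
$k = 2164$ ($k = 5 + \left(13 \cdot 165 + 14\right) = 5 + \left(2145 + 14\right) = 5 + 2159 = 2164$)
$S{\left(m \right)} = 28 + \frac{m}{8}$ ($S{\left(m \right)} = - \frac{-224 - m}{8} = 28 + \frac{m}{8}$)
$U = 389526$
$p = - \frac{541}{114978}$ ($p = \frac{2164}{-459912} = 2164 \left(- \frac{1}{459912}\right) = - \frac{541}{114978} \approx -0.0047053$)
$\frac{p}{435671} + \frac{S{\left(-315 \right)}}{U} = - \frac{541}{114978 \cdot 435671} + \frac{28 + \frac{1}{8} \left(-315\right)}{389526} = \left(- \frac{541}{114978}\right) \frac{1}{435671} + \left(28 - \frac{315}{8}\right) \frac{1}{389526} = - \frac{541}{50092580238} - \frac{91}{3116208} = - \frac{253339481677}{8672161071016528}$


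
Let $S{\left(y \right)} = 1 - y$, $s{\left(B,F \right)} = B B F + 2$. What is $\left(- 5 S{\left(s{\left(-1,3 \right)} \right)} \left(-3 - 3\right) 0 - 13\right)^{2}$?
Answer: $169$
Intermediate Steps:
$s{\left(B,F \right)} = 2 + F B^{2}$ ($s{\left(B,F \right)} = B^{2} F + 2 = F B^{2} + 2 = 2 + F B^{2}$)
$\left(- 5 S{\left(s{\left(-1,3 \right)} \right)} \left(-3 - 3\right) 0 - 13\right)^{2} = \left(- 5 \left(1 - \left(2 + 3 \left(-1\right)^{2}\right)\right) \left(-3 - 3\right) 0 - 13\right)^{2} = \left(- 5 \left(1 - \left(2 + 3 \cdot 1\right)\right) \left(-6\right) 0 - 13\right)^{2} = \left(- 5 \left(1 - \left(2 + 3\right)\right) \left(-6\right) 0 - 13\right)^{2} = \left(- 5 \left(1 - 5\right) \left(-6\right) 0 - 13\right)^{2} = \left(- 5 \left(\left(-4\right) \left(-6\right)\right) 0 - 13\right)^{2} = \left(\left(-5\right) 24 \cdot 0 - 13\right)^{2} = \left(\left(-120\right) 0 - 13\right)^{2} = \left(0 - 13\right)^{2} = \left(-13\right)^{2} = 169$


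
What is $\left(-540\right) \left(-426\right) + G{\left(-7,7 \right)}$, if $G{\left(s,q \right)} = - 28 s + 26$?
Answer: $230262$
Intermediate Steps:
$G{\left(s,q \right)} = 26 - 28 s$
$\left(-540\right) \left(-426\right) + G{\left(-7,7 \right)} = \left(-540\right) \left(-426\right) + \left(26 - -196\right) = 230040 + \left(26 + 196\right) = 230040 + 222 = 230262$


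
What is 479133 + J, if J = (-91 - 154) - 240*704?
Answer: 309928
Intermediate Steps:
J = -169205 (J = -245 - 168960 = -169205)
479133 + J = 479133 - 169205 = 309928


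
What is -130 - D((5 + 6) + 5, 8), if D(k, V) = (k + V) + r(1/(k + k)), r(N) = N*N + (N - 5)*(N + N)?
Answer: -157379/1024 ≈ -153.69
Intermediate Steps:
r(N) = N² + 2*N*(-5 + N) (r(N) = N² + (-5 + N)*(2*N) = N² + 2*N*(-5 + N))
D(k, V) = V + k + (-10 + 3/(2*k))/(2*k) (D(k, V) = (k + V) + (-10 + 3/(k + k))/(k + k) = (V + k) + (-10 + 3/((2*k)))/((2*k)) = (V + k) + (1/(2*k))*(-10 + 3*(1/(2*k))) = (V + k) + (1/(2*k))*(-10 + 3/(2*k)) = (V + k) + (-10 + 3/(2*k))/(2*k) = V + k + (-10 + 3/(2*k))/(2*k))
-130 - D((5 + 6) + 5, 8) = -130 - (8 + ((5 + 6) + 5) - 5/((5 + 6) + 5) + 3/(4*((5 + 6) + 5)²)) = -130 - (8 + (11 + 5) - 5/(11 + 5) + 3/(4*(11 + 5)²)) = -130 - (8 + 16 - 5/16 + (¾)/16²) = -130 - (8 + 16 - 5*1/16 + (¾)*(1/256)) = -130 - (8 + 16 - 5/16 + 3/1024) = -130 - 1*24259/1024 = -130 - 24259/1024 = -157379/1024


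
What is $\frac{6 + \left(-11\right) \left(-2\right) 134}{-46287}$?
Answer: $- \frac{2954}{46287} \approx -0.063819$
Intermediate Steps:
$\frac{6 + \left(-11\right) \left(-2\right) 134}{-46287} = \left(6 + 22 \cdot 134\right) \left(- \frac{1}{46287}\right) = \left(6 + 2948\right) \left(- \frac{1}{46287}\right) = 2954 \left(- \frac{1}{46287}\right) = - \frac{2954}{46287}$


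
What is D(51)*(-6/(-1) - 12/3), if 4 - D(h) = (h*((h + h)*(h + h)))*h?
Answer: -54121600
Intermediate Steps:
D(h) = 4 - 4*h**4 (D(h) = 4 - h*((h + h)*(h + h))*h = 4 - h*((2*h)*(2*h))*h = 4 - h*(4*h**2)*h = 4 - 4*h**3*h = 4 - 4*h**4)
D(51)*(-6/(-1) - 12/3) = (4 - 4*51**4)*(-6/(-1) - 12/3) = (4 - 4*6765201)*(-6*(-1) - 12*1/3) = (4 - 27060804)*(6 - 4) = -27060800*2 = -54121600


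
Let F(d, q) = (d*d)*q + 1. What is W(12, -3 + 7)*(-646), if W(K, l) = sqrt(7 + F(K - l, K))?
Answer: -1292*sqrt(194) ≈ -17995.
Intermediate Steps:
F(d, q) = 1 + q*d**2 (F(d, q) = d**2*q + 1 = q*d**2 + 1 = 1 + q*d**2)
W(K, l) = sqrt(8 + K*(K - l)**2) (W(K, l) = sqrt(7 + (1 + K*(K - l)**2)) = sqrt(8 + K*(K - l)**2))
W(12, -3 + 7)*(-646) = sqrt(8 + 12*(12 - (-3 + 7))**2)*(-646) = sqrt(8 + 12*(12 - 1*4)**2)*(-646) = sqrt(8 + 12*(12 - 4)**2)*(-646) = sqrt(8 + 12*8**2)*(-646) = sqrt(8 + 12*64)*(-646) = sqrt(8 + 768)*(-646) = sqrt(776)*(-646) = (2*sqrt(194))*(-646) = -1292*sqrt(194)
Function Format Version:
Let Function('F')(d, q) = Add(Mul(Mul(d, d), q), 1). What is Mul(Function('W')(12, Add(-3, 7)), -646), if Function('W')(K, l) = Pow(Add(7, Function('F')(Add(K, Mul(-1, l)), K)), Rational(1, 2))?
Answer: Mul(-1292, Pow(194, Rational(1, 2))) ≈ -17995.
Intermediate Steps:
Function('F')(d, q) = Add(1, Mul(q, Pow(d, 2))) (Function('F')(d, q) = Add(Mul(Pow(d, 2), q), 1) = Add(Mul(q, Pow(d, 2)), 1) = Add(1, Mul(q, Pow(d, 2))))
Function('W')(K, l) = Pow(Add(8, Mul(K, Pow(Add(K, Mul(-1, l)), 2))), Rational(1, 2)) (Function('W')(K, l) = Pow(Add(7, Add(1, Mul(K, Pow(Add(K, Mul(-1, l)), 2)))), Rational(1, 2)) = Pow(Add(8, Mul(K, Pow(Add(K, Mul(-1, l)), 2))), Rational(1, 2)))
Mul(Function('W')(12, Add(-3, 7)), -646) = Mul(Pow(Add(8, Mul(12, Pow(Add(12, Mul(-1, Add(-3, 7))), 2))), Rational(1, 2)), -646) = Mul(Pow(Add(8, Mul(12, Pow(Add(12, Mul(-1, 4)), 2))), Rational(1, 2)), -646) = Mul(Pow(Add(8, Mul(12, Pow(Add(12, -4), 2))), Rational(1, 2)), -646) = Mul(Pow(Add(8, Mul(12, Pow(8, 2))), Rational(1, 2)), -646) = Mul(Pow(Add(8, Mul(12, 64)), Rational(1, 2)), -646) = Mul(Pow(Add(8, 768), Rational(1, 2)), -646) = Mul(Pow(776, Rational(1, 2)), -646) = Mul(Mul(2, Pow(194, Rational(1, 2))), -646) = Mul(-1292, Pow(194, Rational(1, 2)))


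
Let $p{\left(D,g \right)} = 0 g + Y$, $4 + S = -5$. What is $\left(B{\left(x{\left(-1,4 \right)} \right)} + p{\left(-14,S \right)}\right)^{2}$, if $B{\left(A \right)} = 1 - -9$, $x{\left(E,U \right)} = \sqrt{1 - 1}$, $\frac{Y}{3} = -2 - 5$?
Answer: $121$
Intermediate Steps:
$S = -9$ ($S = -4 - 5 = -9$)
$Y = -21$ ($Y = 3 \left(-2 - 5\right) = 3 \left(-7\right) = -21$)
$x{\left(E,U \right)} = 0$ ($x{\left(E,U \right)} = \sqrt{0} = 0$)
$p{\left(D,g \right)} = -21$ ($p{\left(D,g \right)} = 0 g - 21 = 0 - 21 = -21$)
$B{\left(A \right)} = 10$ ($B{\left(A \right)} = 1 + 9 = 10$)
$\left(B{\left(x{\left(-1,4 \right)} \right)} + p{\left(-14,S \right)}\right)^{2} = \left(10 - 21\right)^{2} = \left(-11\right)^{2} = 121$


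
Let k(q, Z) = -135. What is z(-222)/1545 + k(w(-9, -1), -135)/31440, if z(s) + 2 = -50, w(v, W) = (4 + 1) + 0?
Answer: -122897/3238320 ≈ -0.037951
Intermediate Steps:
w(v, W) = 5 (w(v, W) = 5 + 0 = 5)
z(s) = -52 (z(s) = -2 - 50 = -52)
z(-222)/1545 + k(w(-9, -1), -135)/31440 = -52/1545 - 135/31440 = -52*1/1545 - 135*1/31440 = -52/1545 - 9/2096 = -122897/3238320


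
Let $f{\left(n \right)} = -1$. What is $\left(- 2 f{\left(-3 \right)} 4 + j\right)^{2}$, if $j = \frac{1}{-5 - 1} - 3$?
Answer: $\frac{841}{36} \approx 23.361$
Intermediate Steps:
$j = - \frac{19}{6}$ ($j = \frac{1}{-6} - 3 = - \frac{1}{6} - 3 = - \frac{19}{6} \approx -3.1667$)
$\left(- 2 f{\left(-3 \right)} 4 + j\right)^{2} = \left(\left(-2\right) \left(-1\right) 4 - \frac{19}{6}\right)^{2} = \left(2 \cdot 4 - \frac{19}{6}\right)^{2} = \left(8 - \frac{19}{6}\right)^{2} = \left(\frac{29}{6}\right)^{2} = \frac{841}{36}$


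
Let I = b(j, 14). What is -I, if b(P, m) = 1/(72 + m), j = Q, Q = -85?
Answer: -1/86 ≈ -0.011628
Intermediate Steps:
j = -85
I = 1/86 (I = 1/(72 + 14) = 1/86 ≈ 0.011628)
-I = -1*1/86 = -1/86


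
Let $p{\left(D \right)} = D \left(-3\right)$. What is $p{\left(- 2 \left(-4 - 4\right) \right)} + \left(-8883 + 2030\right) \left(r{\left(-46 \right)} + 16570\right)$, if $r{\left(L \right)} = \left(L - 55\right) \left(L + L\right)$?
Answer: $-177232334$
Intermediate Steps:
$r{\left(L \right)} = 2 L \left(-55 + L\right)$ ($r{\left(L \right)} = \left(-55 + L\right) 2 L = 2 L \left(-55 + L\right)$)
$p{\left(D \right)} = - 3 D$
$p{\left(- 2 \left(-4 - 4\right) \right)} + \left(-8883 + 2030\right) \left(r{\left(-46 \right)} + 16570\right) = - 3 \left(- 2 \left(-4 - 4\right)\right) + \left(-8883 + 2030\right) \left(2 \left(-46\right) \left(-55 - 46\right) + 16570\right) = - 3 \left(\left(-2\right) \left(-8\right)\right) - 6853 \left(2 \left(-46\right) \left(-101\right) + 16570\right) = \left(-3\right) 16 - 6853 \left(9292 + 16570\right) = -48 - 177232286 = -177232334$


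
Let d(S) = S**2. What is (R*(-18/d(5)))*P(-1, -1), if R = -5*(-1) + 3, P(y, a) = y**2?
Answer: -144/25 ≈ -5.7600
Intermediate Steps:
R = 8 (R = 5 + 3 = 8)
(R*(-18/d(5)))*P(-1, -1) = (8*(-18/(5**2)))*(-1)**2 = (8*(-18/25))*1 = -144/25*1 = -144/25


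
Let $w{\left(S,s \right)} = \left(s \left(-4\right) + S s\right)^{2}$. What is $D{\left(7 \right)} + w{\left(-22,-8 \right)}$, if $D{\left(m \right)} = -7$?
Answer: $43257$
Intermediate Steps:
$w{\left(S,s \right)} = \left(- 4 s + S s\right)^{2}$
$D{\left(7 \right)} + w{\left(-22,-8 \right)} = -7 + \left(-8\right)^{2} \left(-4 - 22\right)^{2} = -7 + 64 \left(-26\right)^{2} = -7 + 64 \cdot 676 = -7 + 43264 = 43257$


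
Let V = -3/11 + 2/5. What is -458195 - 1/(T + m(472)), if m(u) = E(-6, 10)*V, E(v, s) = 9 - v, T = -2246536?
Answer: -11322857565614/24711875 ≈ -4.5820e+5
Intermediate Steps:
V = 7/55 (V = -3*1/11 + 2*(⅕) = -3/11 + ⅖ = 7/55 ≈ 0.12727)
m(u) = 21/11 (m(u) = (9 - 1*(-6))*(7/55) = (9 + 6)*(7/55) = 15*(7/55) = 21/11)
-458195 - 1/(T + m(472)) = -458195 - 1/(-2246536 + 21/11) = -458195 - 1/(-24711875/11) = -458195 - 1*(-11/24711875) = -458195 + 11/24711875 = -11322857565614/24711875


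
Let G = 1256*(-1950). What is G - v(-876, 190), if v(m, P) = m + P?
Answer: -2448514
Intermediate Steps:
v(m, P) = P + m
G = -2449200
G - v(-876, 190) = -2449200 - (190 - 876) = -2449200 - 1*(-686) = -2449200 + 686 = -2448514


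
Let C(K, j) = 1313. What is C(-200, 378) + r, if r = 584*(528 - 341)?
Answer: 110521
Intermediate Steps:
r = 109208 (r = 584*187 = 109208)
C(-200, 378) + r = 1313 + 109208 = 110521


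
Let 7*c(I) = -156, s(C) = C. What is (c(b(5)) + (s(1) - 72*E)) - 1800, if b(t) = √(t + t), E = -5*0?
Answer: -12749/7 ≈ -1821.3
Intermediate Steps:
E = 0
b(t) = √2*√t (b(t) = √(2*t) = √2*√t)
c(I) = -156/7 (c(I) = (⅐)*(-156) = -156/7)
(c(b(5)) + (s(1) - 72*E)) - 1800 = (-156/7 + (1 - 72*0)) - 1800 = (-156/7 + (1 + 0)) - 1800 = (-156/7 + 1) - 1800 = -149/7 - 1800 = -12749/7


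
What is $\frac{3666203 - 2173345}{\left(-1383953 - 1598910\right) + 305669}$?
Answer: $- \frac{746429}{1338597} \approx -0.55762$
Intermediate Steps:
$\frac{3666203 - 2173345}{\left(-1383953 - 1598910\right) + 305669} = \frac{1492858}{-2982863 + 305669} = \frac{1492858}{-2677194} = 1492858 \left(- \frac{1}{2677194}\right) = - \frac{746429}{1338597}$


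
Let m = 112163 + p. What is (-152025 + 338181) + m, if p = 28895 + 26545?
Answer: 353759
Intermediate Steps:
p = 55440
m = 167603 (m = 112163 + 55440 = 167603)
(-152025 + 338181) + m = (-152025 + 338181) + 167603 = 186156 + 167603 = 353759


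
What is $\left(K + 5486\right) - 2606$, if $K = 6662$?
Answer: $9542$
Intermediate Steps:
$\left(K + 5486\right) - 2606 = \left(6662 + 5486\right) - 2606 = 12148 - 2606 = 9542$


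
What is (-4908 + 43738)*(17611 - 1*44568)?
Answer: -1046740310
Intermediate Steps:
(-4908 + 43738)*(17611 - 1*44568) = 38830*(17611 - 44568) = 38830*(-26957) = -1046740310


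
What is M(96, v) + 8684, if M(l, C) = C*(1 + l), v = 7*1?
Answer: 9363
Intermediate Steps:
v = 7
M(96, v) + 8684 = 7*(1 + 96) + 8684 = 7*97 + 8684 = 679 + 8684 = 9363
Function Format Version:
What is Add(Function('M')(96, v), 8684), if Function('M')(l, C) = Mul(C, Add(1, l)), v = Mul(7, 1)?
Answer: 9363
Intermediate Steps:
v = 7
Add(Function('M')(96, v), 8684) = Add(Mul(7, Add(1, 96)), 8684) = Add(Mul(7, 97), 8684) = Add(679, 8684) = 9363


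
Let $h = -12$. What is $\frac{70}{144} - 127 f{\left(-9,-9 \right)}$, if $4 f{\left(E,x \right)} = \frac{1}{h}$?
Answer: $\frac{451}{144} \approx 3.1319$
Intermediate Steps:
$f{\left(E,x \right)} = - \frac{1}{48}$ ($f{\left(E,x \right)} = \frac{1}{4 \left(-12\right)} = \frac{1}{4} \left(- \frac{1}{12}\right) = - \frac{1}{48}$)
$\frac{70}{144} - 127 f{\left(-9,-9 \right)} = \frac{70}{144} - - \frac{127}{48} = 70 \cdot \frac{1}{144} + \frac{127}{48} = \frac{35}{72} + \frac{127}{48} = \frac{451}{144}$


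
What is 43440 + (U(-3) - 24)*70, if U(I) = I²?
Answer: 42390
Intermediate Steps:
43440 + (U(-3) - 24)*70 = 43440 + ((-3)² - 24)*70 = 43440 + (9 - 24)*70 = 43440 - 15*70 = 43440 - 1050 = 42390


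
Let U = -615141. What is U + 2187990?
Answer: 1572849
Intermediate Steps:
U + 2187990 = -615141 + 2187990 = 1572849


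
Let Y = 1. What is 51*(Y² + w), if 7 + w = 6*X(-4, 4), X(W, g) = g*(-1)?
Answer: -1530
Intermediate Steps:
X(W, g) = -g
w = -31 (w = -7 + 6*(-1*4) = -7 + 6*(-4) = -7 - 24 = -31)
51*(Y² + w) = 51*(1² - 31) = 51*(1 - 31) = 51*(-30) = -1530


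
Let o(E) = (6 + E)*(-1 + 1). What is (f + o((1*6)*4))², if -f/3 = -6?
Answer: 324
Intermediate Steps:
f = 18 (f = -3*(-6) = 18)
o(E) = 0 (o(E) = (6 + E)*0 = 0)
(f + o((1*6)*4))² = (18 + 0)² = 18² = 324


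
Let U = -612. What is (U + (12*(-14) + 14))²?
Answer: 586756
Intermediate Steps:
(U + (12*(-14) + 14))² = (-612 + (12*(-14) + 14))² = (-612 + (-168 + 14))² = (-612 - 154)² = (-766)² = 586756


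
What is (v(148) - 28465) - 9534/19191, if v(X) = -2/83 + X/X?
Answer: -15113265832/530951 ≈ -28465.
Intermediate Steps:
v(X) = 81/83 (v(X) = -2*1/83 + 1 = -2/83 + 1 = 81/83)
(v(148) - 28465) - 9534/19191 = (81/83 - 28465) - 9534/19191 = -2362514/83 - 9534*1/19191 = -2362514/83 - 3178/6397 = -15113265832/530951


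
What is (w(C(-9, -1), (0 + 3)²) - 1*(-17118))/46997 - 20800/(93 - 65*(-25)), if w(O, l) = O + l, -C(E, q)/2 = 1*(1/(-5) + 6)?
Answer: -2370333357/201852115 ≈ -11.743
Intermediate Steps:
C(E, q) = -58/5 (C(E, q) = -2*(1/(-5) + 6) = -2*(-⅕ + 6) = -2*29/5 = -58/5)
(w(C(-9, -1), (0 + 3)²) - 1*(-17118))/46997 - 20800/(93 - 65*(-25)) = ((-58/5 + (0 + 3)²) - 1*(-17118))/46997 - 20800/(93 - 65*(-25)) = ((-58/5 + 3²) + 17118)*(1/46997) - 20800/(93 + 1625) = ((-58/5 + 9) + 17118)*(1/46997) - 20800/1718 = (-13/5 + 17118)*(1/46997) - 20800*1/1718 = (85577/5)*(1/46997) - 10400/859 = 85577/234985 - 10400/859 = -2370333357/201852115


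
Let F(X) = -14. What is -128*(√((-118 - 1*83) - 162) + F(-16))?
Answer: 1792 - 1408*I*√3 ≈ 1792.0 - 2438.7*I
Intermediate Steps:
-128*(√((-118 - 1*83) - 162) + F(-16)) = -128*(√((-118 - 1*83) - 162) - 14) = -128*(√((-118 - 83) - 162) - 14) = -128*(√(-201 - 162) - 14) = -128*(√(-363) - 14) = -128*(11*I*√3 - 14) = -128*(-14 + 11*I*√3) = 1792 - 1408*I*√3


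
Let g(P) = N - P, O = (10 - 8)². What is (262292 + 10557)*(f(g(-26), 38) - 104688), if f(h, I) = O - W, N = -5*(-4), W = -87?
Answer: -28539186853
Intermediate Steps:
O = 4 (O = 2² = 4)
N = 20
g(P) = 20 - P
f(h, I) = 91 (f(h, I) = 4 - 1*(-87) = 4 + 87 = 91)
(262292 + 10557)*(f(g(-26), 38) - 104688) = (262292 + 10557)*(91 - 104688) = 272849*(-104597) = -28539186853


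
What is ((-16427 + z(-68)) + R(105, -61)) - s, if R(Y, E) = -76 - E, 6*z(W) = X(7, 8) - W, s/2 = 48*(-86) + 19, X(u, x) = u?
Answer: -16423/2 ≈ -8211.5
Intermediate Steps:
s = -8218 (s = 2*(48*(-86) + 19) = 2*(-4128 + 19) = 2*(-4109) = -8218)
z(W) = 7/6 - W/6 (z(W) = (7 - W)/6 = 7/6 - W/6)
((-16427 + z(-68)) + R(105, -61)) - s = ((-16427 + (7/6 - 1/6*(-68))) + (-76 - 1*(-61))) - 1*(-8218) = ((-16427 + (7/6 + 34/3)) + (-76 + 61)) + 8218 = ((-16427 + 25/2) - 15) + 8218 = (-32829/2 - 15) + 8218 = -32859/2 + 8218 = -16423/2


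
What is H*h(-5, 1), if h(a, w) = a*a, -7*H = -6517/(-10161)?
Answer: -23275/10161 ≈ -2.2906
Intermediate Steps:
H = -931/10161 (H = -(-931)/(-10161) = -(-931)*(-1)/10161 = -1/7*6517/10161 = -931/10161 ≈ -0.091625)
h(a, w) = a**2
H*h(-5, 1) = -931/10161*(-5)**2 = -931/10161*25 = -23275/10161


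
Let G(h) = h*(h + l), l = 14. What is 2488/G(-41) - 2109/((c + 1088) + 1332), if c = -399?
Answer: 2693585/2237247 ≈ 1.2040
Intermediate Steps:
G(h) = h*(14 + h) (G(h) = h*(h + 14) = h*(14 + h))
2488/G(-41) - 2109/((c + 1088) + 1332) = 2488/((-41*(14 - 41))) - 2109/((-399 + 1088) + 1332) = 2488/((-41*(-27))) - 2109/(689 + 1332) = 2488/1107 - 2109/2021 = 2693585/2237247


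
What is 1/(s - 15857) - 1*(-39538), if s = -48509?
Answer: 2544902907/64366 ≈ 39538.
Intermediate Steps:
1/(s - 15857) - 1*(-39538) = 1/(-48509 - 15857) - 1*(-39538) = 1/(-64366) + 39538 = -1/64366 + 39538 = 2544902907/64366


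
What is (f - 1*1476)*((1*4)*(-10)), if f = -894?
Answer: 94800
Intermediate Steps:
(f - 1*1476)*((1*4)*(-10)) = (-894 - 1*1476)*((1*4)*(-10)) = (-894 - 1476)*(4*(-10)) = -2370*(-40) = 94800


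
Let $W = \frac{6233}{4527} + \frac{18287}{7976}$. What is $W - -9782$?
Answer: $\frac{353334616921}{36107352} \approx 9785.7$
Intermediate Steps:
$W = \frac{132499657}{36107352}$ ($W = 6233 \cdot \frac{1}{4527} + 18287 \cdot \frac{1}{7976} = \frac{6233}{4527} + \frac{18287}{7976} = \frac{132499657}{36107352} \approx 3.6696$)
$W - -9782 = \frac{132499657}{36107352} - -9782 = \frac{132499657}{36107352} + 9782 = \frac{353334616921}{36107352}$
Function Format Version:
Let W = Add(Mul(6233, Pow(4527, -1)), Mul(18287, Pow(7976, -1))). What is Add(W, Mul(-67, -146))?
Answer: Rational(353334616921, 36107352) ≈ 9785.7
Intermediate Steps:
W = Rational(132499657, 36107352) (W = Add(Mul(6233, Rational(1, 4527)), Mul(18287, Rational(1, 7976))) = Add(Rational(6233, 4527), Rational(18287, 7976)) = Rational(132499657, 36107352) ≈ 3.6696)
Add(W, Mul(-67, -146)) = Add(Rational(132499657, 36107352), Mul(-67, -146)) = Add(Rational(132499657, 36107352), 9782) = Rational(353334616921, 36107352)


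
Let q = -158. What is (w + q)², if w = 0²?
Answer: 24964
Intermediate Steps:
w = 0
(w + q)² = (0 - 158)² = (-158)² = 24964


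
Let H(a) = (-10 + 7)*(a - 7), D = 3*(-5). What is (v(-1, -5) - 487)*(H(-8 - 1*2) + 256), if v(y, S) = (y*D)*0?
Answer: -149509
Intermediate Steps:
D = -15
v(y, S) = 0 (v(y, S) = (y*(-15))*0 = -15*y*0 = 0)
H(a) = 21 - 3*a (H(a) = -3*(-7 + a) = 21 - 3*a)
(v(-1, -5) - 487)*(H(-8 - 1*2) + 256) = (0 - 487)*((21 - 3*(-8 - 1*2)) + 256) = -487*((21 - 3*(-8 - 2)) + 256) = -487*((21 - 3*(-10)) + 256) = -487*((21 + 30) + 256) = -487*(51 + 256) = -487*307 = -149509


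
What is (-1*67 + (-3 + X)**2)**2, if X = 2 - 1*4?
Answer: 1764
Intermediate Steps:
X = -2 (X = 2 - 4 = -2)
(-1*67 + (-3 + X)**2)**2 = (-1*67 + (-3 - 2)**2)**2 = (-67 + (-5)**2)**2 = (-67 + 25)**2 = (-42)**2 = 1764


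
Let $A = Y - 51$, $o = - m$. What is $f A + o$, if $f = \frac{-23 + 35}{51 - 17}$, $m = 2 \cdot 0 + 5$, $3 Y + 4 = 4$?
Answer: $-23$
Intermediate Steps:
$Y = 0$ ($Y = - \frac{4}{3} + \frac{1}{3} \cdot 4 = - \frac{4}{3} + \frac{4}{3} = 0$)
$m = 5$ ($m = 0 + 5 = 5$)
$o = -5$ ($o = \left(-1\right) 5 = -5$)
$f = \frac{6}{17}$ ($f = \frac{12}{34} = 12 \cdot \frac{1}{34} = \frac{6}{17} \approx 0.35294$)
$A = -51$ ($A = 0 - 51 = -51$)
$f A + o = \frac{6}{17} \left(-51\right) - 5 = -18 - 5 = -23$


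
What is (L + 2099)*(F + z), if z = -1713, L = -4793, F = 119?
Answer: 4294236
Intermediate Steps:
(L + 2099)*(F + z) = (-4793 + 2099)*(119 - 1713) = -2694*(-1594) = 4294236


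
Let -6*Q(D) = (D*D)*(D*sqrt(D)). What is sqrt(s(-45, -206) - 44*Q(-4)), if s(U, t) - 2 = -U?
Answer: sqrt(423 - 8448*I)/3 ≈ 22.213 - 21.129*I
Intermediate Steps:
s(U, t) = 2 - U
Q(D) = -D**(7/2)/6 (Q(D) = -D*D*D*sqrt(D)/6 = -D**2*D**(3/2)/6 = -D**(7/2)/6)
sqrt(s(-45, -206) - 44*Q(-4)) = sqrt((2 - 1*(-45)) - (-22)*(-4)**(7/2)/3) = sqrt((2 + 45) - (-22)*(-128*I)/3) = sqrt(47 - 2816*I/3)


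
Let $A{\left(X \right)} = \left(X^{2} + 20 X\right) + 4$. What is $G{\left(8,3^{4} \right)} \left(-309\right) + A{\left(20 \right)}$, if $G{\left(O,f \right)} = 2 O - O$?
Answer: $-1668$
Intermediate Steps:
$A{\left(X \right)} = 4 + X^{2} + 20 X$
$G{\left(O,f \right)} = O$
$G{\left(8,3^{4} \right)} \left(-309\right) + A{\left(20 \right)} = 8 \left(-309\right) + \left(4 + 20^{2} + 20 \cdot 20\right) = -2472 + \left(4 + 400 + 400\right) = -2472 + 804 = -1668$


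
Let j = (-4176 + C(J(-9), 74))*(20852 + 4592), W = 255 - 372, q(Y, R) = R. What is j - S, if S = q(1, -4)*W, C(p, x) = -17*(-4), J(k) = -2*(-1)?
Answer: -104524420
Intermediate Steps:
J(k) = 2
C(p, x) = 68
W = -117
S = 468 (S = -4*(-117) = 468)
j = -104523952 (j = (-4176 + 68)*(20852 + 4592) = -4108*25444 = -104523952)
j - S = -104523952 - 1*468 = -104523952 - 468 = -104524420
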